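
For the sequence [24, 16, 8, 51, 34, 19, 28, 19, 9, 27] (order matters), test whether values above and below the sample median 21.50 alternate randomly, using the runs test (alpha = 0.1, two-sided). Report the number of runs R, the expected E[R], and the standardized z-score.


Step 1: Compute median = 21.50; label A = above, B = below.
Labels in order: ABBAABABBA  (n_A = 5, n_B = 5)
Step 2: Count runs R = 7.
Step 3: Under H0 (random ordering), E[R] = 2*n_A*n_B/(n_A+n_B) + 1 = 2*5*5/10 + 1 = 6.0000.
        Var[R] = 2*n_A*n_B*(2*n_A*n_B - n_A - n_B) / ((n_A+n_B)^2 * (n_A+n_B-1)) = 2000/900 = 2.2222.
        SD[R] = 1.4907.
Step 4: Continuity-corrected z = (R - 0.5 - E[R]) / SD[R] = (7 - 0.5 - 6.0000) / 1.4907 = 0.3354.
Step 5: Two-sided p-value via normal approximation = 2*(1 - Phi(|z|)) = 0.737316.
Step 6: alpha = 0.1. fail to reject H0.

R = 7, z = 0.3354, p = 0.737316, fail to reject H0.


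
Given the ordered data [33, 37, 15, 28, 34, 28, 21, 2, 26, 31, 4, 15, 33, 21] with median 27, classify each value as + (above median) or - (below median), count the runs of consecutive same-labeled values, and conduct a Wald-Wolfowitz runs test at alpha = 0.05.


Step 1: Compute median = 27; label A = above, B = below.
Labels in order: AABAAABBBABBAB  (n_A = 7, n_B = 7)
Step 2: Count runs R = 8.
Step 3: Under H0 (random ordering), E[R] = 2*n_A*n_B/(n_A+n_B) + 1 = 2*7*7/14 + 1 = 8.0000.
        Var[R] = 2*n_A*n_B*(2*n_A*n_B - n_A - n_B) / ((n_A+n_B)^2 * (n_A+n_B-1)) = 8232/2548 = 3.2308.
        SD[R] = 1.7974.
Step 4: R = E[R], so z = 0 with no continuity correction.
Step 5: Two-sided p-value via normal approximation = 2*(1 - Phi(|z|)) = 1.000000.
Step 6: alpha = 0.05. fail to reject H0.

R = 8, z = 0.0000, p = 1.000000, fail to reject H0.


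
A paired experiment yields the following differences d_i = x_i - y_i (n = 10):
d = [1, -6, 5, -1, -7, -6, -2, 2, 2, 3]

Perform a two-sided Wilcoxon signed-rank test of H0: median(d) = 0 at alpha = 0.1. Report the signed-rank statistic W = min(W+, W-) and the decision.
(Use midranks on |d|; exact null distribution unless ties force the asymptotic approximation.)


Step 1: Drop any zero differences (none here) and take |d_i|.
|d| = [1, 6, 5, 1, 7, 6, 2, 2, 2, 3]
Step 2: Midrank |d_i| (ties get averaged ranks).
ranks: |1|->1.5, |6|->8.5, |5|->7, |1|->1.5, |7|->10, |6|->8.5, |2|->4, |2|->4, |2|->4, |3|->6
Step 3: Attach original signs; sum ranks with positive sign and with negative sign.
W+ = 1.5 + 7 + 4 + 4 + 6 = 22.5
W- = 8.5 + 1.5 + 10 + 8.5 + 4 = 32.5
(Check: W+ + W- = 55 should equal n(n+1)/2 = 55.)
Step 4: Test statistic W = min(W+, W-) = 22.5.
Step 5: Ties in |d|, so use the tie-corrected normal approximation.
        E[W] = n(n+1)/4 = 10*11/4 = 27.5.
        Tie groups: |d|=1 (t=2), |d|=2 (t=3), |d|=6 (t=2); sum(t^3 - t) = 36.
        Var[W] = n(n+1)(2n+1)/24 - sum(t^3-t)/48 = 2310/24 - 36/48 = 95.5.
        z = (W - E[W]) / sqrt(Var[W]) = (22.5 - 27.5) / 9.7724 = -0.5116.
        Two-sided p = 2*Phi(z) = 0.608900.
Step 6: alpha = 0.1. fail to reject H0.

W+ = 22.5, W- = 32.5, W = min = 22.5, p = 0.608900, fail to reject H0.


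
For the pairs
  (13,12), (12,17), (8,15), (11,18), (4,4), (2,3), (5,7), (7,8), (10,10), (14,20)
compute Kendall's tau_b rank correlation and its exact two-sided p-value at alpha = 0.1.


Step 1: Enumerate the 45 unordered pairs (i,j) with i<j and classify each by sign(x_j-x_i) * sign(y_j-y_i).
  (1,2):dx=-1,dy=+5->D; (1,3):dx=-5,dy=+3->D; (1,4):dx=-2,dy=+6->D; (1,5):dx=-9,dy=-8->C
  (1,6):dx=-11,dy=-9->C; (1,7):dx=-8,dy=-5->C; (1,8):dx=-6,dy=-4->C; (1,9):dx=-3,dy=-2->C
  (1,10):dx=+1,dy=+8->C; (2,3):dx=-4,dy=-2->C; (2,4):dx=-1,dy=+1->D; (2,5):dx=-8,dy=-13->C
  (2,6):dx=-10,dy=-14->C; (2,7):dx=-7,dy=-10->C; (2,8):dx=-5,dy=-9->C; (2,9):dx=-2,dy=-7->C
  (2,10):dx=+2,dy=+3->C; (3,4):dx=+3,dy=+3->C; (3,5):dx=-4,dy=-11->C; (3,6):dx=-6,dy=-12->C
  (3,7):dx=-3,dy=-8->C; (3,8):dx=-1,dy=-7->C; (3,9):dx=+2,dy=-5->D; (3,10):dx=+6,dy=+5->C
  (4,5):dx=-7,dy=-14->C; (4,6):dx=-9,dy=-15->C; (4,7):dx=-6,dy=-11->C; (4,8):dx=-4,dy=-10->C
  (4,9):dx=-1,dy=-8->C; (4,10):dx=+3,dy=+2->C; (5,6):dx=-2,dy=-1->C; (5,7):dx=+1,dy=+3->C
  (5,8):dx=+3,dy=+4->C; (5,9):dx=+6,dy=+6->C; (5,10):dx=+10,dy=+16->C; (6,7):dx=+3,dy=+4->C
  (6,8):dx=+5,dy=+5->C; (6,9):dx=+8,dy=+7->C; (6,10):dx=+12,dy=+17->C; (7,8):dx=+2,dy=+1->C
  (7,9):dx=+5,dy=+3->C; (7,10):dx=+9,dy=+13->C; (8,9):dx=+3,dy=+2->C; (8,10):dx=+7,dy=+12->C
  (9,10):dx=+4,dy=+10->C
Step 2: C = 40, D = 5, total pairs = 45.
Step 3: tau = (C - D)/(n(n-1)/2) = (40 - 5)/45 = 0.777778.
Step 4: Exact two-sided p-value (enumerate n! = 3628800 permutations of y under H0): p = 0.000946.
Step 5: alpha = 0.1. reject H0.

tau_b = 0.7778 (C=40, D=5), p = 0.000946, reject H0.


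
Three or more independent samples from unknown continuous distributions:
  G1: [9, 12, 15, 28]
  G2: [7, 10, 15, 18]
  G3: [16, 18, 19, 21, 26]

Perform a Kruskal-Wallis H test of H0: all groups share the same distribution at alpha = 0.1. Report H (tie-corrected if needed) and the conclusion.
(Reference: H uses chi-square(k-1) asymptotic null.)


Step 1: Combine all N = 13 observations and assign midranks.
sorted (value, group, rank): (7,G2,1), (9,G1,2), (10,G2,3), (12,G1,4), (15,G1,5.5), (15,G2,5.5), (16,G3,7), (18,G2,8.5), (18,G3,8.5), (19,G3,10), (21,G3,11), (26,G3,12), (28,G1,13)
Step 2: Sum ranks within each group.
R_1 = 24.5 (n_1 = 4)
R_2 = 18 (n_2 = 4)
R_3 = 48.5 (n_3 = 5)
Step 3: H = 12/(N(N+1)) * sum(R_i^2/n_i) - 3(N+1)
     = 12/(13*14) * (24.5^2/4 + 18^2/4 + 48.5^2/5) - 3*14
     = 0.065934 * 701.513 - 42
     = 4.253571.
Step 4: Ties present; correction factor C = 1 - 12/(13^3 - 13) = 0.994505. Corrected H = 4.253571 / 0.994505 = 4.277072.
Step 5: Under H0, H ~ chi^2(2); p-value = 0.117827.
Step 6: alpha = 0.1. fail to reject H0.

H = 4.2771, df = 2, p = 0.117827, fail to reject H0.


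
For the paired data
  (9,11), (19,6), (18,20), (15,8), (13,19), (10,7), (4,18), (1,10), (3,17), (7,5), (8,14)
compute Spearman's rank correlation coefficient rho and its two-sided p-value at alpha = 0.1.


Step 1: Rank x and y separately (midranks; no ties here).
rank(x): 9->6, 19->11, 18->10, 15->9, 13->8, 10->7, 4->3, 1->1, 3->2, 7->4, 8->5
rank(y): 11->6, 6->2, 20->11, 8->4, 19->10, 7->3, 18->9, 10->5, 17->8, 5->1, 14->7
Step 2: d_i = R_x(i) - R_y(i); compute d_i^2.
  (6-6)^2=0, (11-2)^2=81, (10-11)^2=1, (9-4)^2=25, (8-10)^2=4, (7-3)^2=16, (3-9)^2=36, (1-5)^2=16, (2-8)^2=36, (4-1)^2=9, (5-7)^2=4
sum(d^2) = 228.
Step 3: rho = 1 - 6*228 / (11*(11^2 - 1)) = 1 - 1368/1320 = -0.036364.
Step 4: Under H0, t = rho * sqrt((n-2)/(1-rho^2)) = -0.1092 ~ t(9).
Step 5: Two-sided p-value from the t-distribution with 9 df = 0.915468.
Step 6: alpha = 0.1. fail to reject H0.

rho = -0.0364, p = 0.915468, fail to reject H0 at alpha = 0.1.


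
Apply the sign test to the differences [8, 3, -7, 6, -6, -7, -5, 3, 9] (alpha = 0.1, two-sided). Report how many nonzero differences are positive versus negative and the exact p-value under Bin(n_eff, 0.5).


Step 1: Discard zero differences. Original n = 9; n_eff = number of nonzero differences = 9.
Nonzero differences (with sign): +8, +3, -7, +6, -6, -7, -5, +3, +9
Step 2: Count signs: positive = 5, negative = 4.
Step 3: Under H0: P(positive) = 0.5, so the number of positives S ~ Bin(9, 0.5).
Step 4: Two-sided exact p-value = sum of Bin(9,0.5) probabilities at or below the observed probability = 1.000000.
Step 5: alpha = 0.1. fail to reject H0.

n_eff = 9, pos = 5, neg = 4, p = 1.000000, fail to reject H0.


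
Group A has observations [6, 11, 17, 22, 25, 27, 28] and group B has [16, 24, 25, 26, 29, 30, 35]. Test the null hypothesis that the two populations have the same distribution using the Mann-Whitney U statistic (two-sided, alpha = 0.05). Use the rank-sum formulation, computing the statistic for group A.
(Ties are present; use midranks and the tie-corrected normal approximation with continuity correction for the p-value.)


Step 1: Combine and sort all 14 observations; assign midranks.
sorted (value, group): (6,X), (11,X), (16,Y), (17,X), (22,X), (24,Y), (25,X), (25,Y), (26,Y), (27,X), (28,X), (29,Y), (30,Y), (35,Y)
ranks: 6->1, 11->2, 16->3, 17->4, 22->5, 24->6, 25->7.5, 25->7.5, 26->9, 27->10, 28->11, 29->12, 30->13, 35->14
Step 2: Rank sum for X: R1 = 1 + 2 + 4 + 5 + 7.5 + 10 + 11 = 40.5.
Step 3: U_X = R1 - n1(n1+1)/2 = 40.5 - 7*8/2 = 40.5 - 28 = 12.5.
       U_Y = n1*n2 - U_X = 49 - 12.5 = 36.5.
Step 4: Ties are present, so use the tie-corrected normal approximation (with continuity correction) for the p-value.
Step 5: p-value = 0.141282; compare to alpha = 0.05. fail to reject H0.

U_X = 12.5, p = 0.141282, fail to reject H0 at alpha = 0.05.


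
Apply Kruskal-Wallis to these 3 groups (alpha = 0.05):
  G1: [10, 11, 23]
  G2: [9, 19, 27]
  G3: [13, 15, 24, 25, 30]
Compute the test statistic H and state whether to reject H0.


Step 1: Combine all N = 11 observations and assign midranks.
sorted (value, group, rank): (9,G2,1), (10,G1,2), (11,G1,3), (13,G3,4), (15,G3,5), (19,G2,6), (23,G1,7), (24,G3,8), (25,G3,9), (27,G2,10), (30,G3,11)
Step 2: Sum ranks within each group.
R_1 = 12 (n_1 = 3)
R_2 = 17 (n_2 = 3)
R_3 = 37 (n_3 = 5)
Step 3: H = 12/(N(N+1)) * sum(R_i^2/n_i) - 3(N+1)
     = 12/(11*12) * (12^2/3 + 17^2/3 + 37^2/5) - 3*12
     = 0.090909 * 418.133 - 36
     = 2.012121.
Step 4: No ties, so H is used without correction.
Step 5: Under H0, H ~ chi^2(2); p-value = 0.365657.
Step 6: alpha = 0.05. fail to reject H0.

H = 2.0121, df = 2, p = 0.365657, fail to reject H0.


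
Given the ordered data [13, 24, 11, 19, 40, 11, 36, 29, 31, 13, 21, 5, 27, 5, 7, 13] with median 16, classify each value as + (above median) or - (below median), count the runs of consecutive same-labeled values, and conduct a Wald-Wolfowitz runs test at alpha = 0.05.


Step 1: Compute median = 16; label A = above, B = below.
Labels in order: BABAABAAABABABBB  (n_A = 8, n_B = 8)
Step 2: Count runs R = 11.
Step 3: Under H0 (random ordering), E[R] = 2*n_A*n_B/(n_A+n_B) + 1 = 2*8*8/16 + 1 = 9.0000.
        Var[R] = 2*n_A*n_B*(2*n_A*n_B - n_A - n_B) / ((n_A+n_B)^2 * (n_A+n_B-1)) = 14336/3840 = 3.7333.
        SD[R] = 1.9322.
Step 4: Continuity-corrected z = (R - 0.5 - E[R]) / SD[R] = (11 - 0.5 - 9.0000) / 1.9322 = 0.7763.
Step 5: Two-sided p-value via normal approximation = 2*(1 - Phi(|z|)) = 0.437558.
Step 6: alpha = 0.05. fail to reject H0.

R = 11, z = 0.7763, p = 0.437558, fail to reject H0.


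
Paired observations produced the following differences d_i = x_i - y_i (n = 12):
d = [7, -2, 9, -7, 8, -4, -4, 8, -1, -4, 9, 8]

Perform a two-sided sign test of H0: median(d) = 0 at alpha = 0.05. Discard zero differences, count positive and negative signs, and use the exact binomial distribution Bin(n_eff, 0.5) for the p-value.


Step 1: Discard zero differences. Original n = 12; n_eff = number of nonzero differences = 12.
Nonzero differences (with sign): +7, -2, +9, -7, +8, -4, -4, +8, -1, -4, +9, +8
Step 2: Count signs: positive = 6, negative = 6.
Step 3: Under H0: P(positive) = 0.5, so the number of positives S ~ Bin(12, 0.5).
Step 4: Two-sided exact p-value = sum of Bin(12,0.5) probabilities at or below the observed probability = 1.000000.
Step 5: alpha = 0.05. fail to reject H0.

n_eff = 12, pos = 6, neg = 6, p = 1.000000, fail to reject H0.


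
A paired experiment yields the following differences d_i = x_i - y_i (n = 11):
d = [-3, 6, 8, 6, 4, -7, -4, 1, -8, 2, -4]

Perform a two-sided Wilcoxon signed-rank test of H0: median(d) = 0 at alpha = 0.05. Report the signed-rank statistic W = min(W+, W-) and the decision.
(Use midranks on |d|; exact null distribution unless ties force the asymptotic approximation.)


Step 1: Drop any zero differences (none here) and take |d_i|.
|d| = [3, 6, 8, 6, 4, 7, 4, 1, 8, 2, 4]
Step 2: Midrank |d_i| (ties get averaged ranks).
ranks: |3|->3, |6|->7.5, |8|->10.5, |6|->7.5, |4|->5, |7|->9, |4|->5, |1|->1, |8|->10.5, |2|->2, |4|->5
Step 3: Attach original signs; sum ranks with positive sign and with negative sign.
W+ = 7.5 + 10.5 + 7.5 + 5 + 1 + 2 = 33.5
W- = 3 + 9 + 5 + 10.5 + 5 = 32.5
(Check: W+ + W- = 66 should equal n(n+1)/2 = 66.)
Step 4: Test statistic W = min(W+, W-) = 32.5.
Step 5: Ties in |d|, so use the tie-corrected normal approximation.
        E[W] = n(n+1)/4 = 11*12/4 = 33.
        Tie groups: |d|=4 (t=3), |d|=6 (t=2), |d|=8 (t=2); sum(t^3 - t) = 36.
        Var[W] = n(n+1)(2n+1)/24 - sum(t^3-t)/48 = 3036/24 - 36/48 = 125.75.
        z = (W - E[W]) / sqrt(Var[W]) = (32.5 - 33) / 11.2138 = -0.0446.
        Two-sided p = 2*Phi(z) = 0.964436.
Step 6: alpha = 0.05. fail to reject H0.

W+ = 33.5, W- = 32.5, W = min = 32.5, p = 0.964436, fail to reject H0.


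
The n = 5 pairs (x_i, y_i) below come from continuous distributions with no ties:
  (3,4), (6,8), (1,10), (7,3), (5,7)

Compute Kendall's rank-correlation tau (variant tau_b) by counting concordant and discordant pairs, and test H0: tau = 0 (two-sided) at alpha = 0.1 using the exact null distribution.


Step 1: Enumerate the 10 unordered pairs (i,j) with i<j and classify each by sign(x_j-x_i) * sign(y_j-y_i).
  (1,2):dx=+3,dy=+4->C; (1,3):dx=-2,dy=+6->D; (1,4):dx=+4,dy=-1->D; (1,5):dx=+2,dy=+3->C
  (2,3):dx=-5,dy=+2->D; (2,4):dx=+1,dy=-5->D; (2,5):dx=-1,dy=-1->C; (3,4):dx=+6,dy=-7->D
  (3,5):dx=+4,dy=-3->D; (4,5):dx=-2,dy=+4->D
Step 2: C = 3, D = 7, total pairs = 10.
Step 3: tau = (C - D)/(n(n-1)/2) = (3 - 7)/10 = -0.400000.
Step 4: Exact two-sided p-value (enumerate n! = 120 permutations of y under H0): p = 0.483333.
Step 5: alpha = 0.1. fail to reject H0.

tau_b = -0.4000 (C=3, D=7), p = 0.483333, fail to reject H0.


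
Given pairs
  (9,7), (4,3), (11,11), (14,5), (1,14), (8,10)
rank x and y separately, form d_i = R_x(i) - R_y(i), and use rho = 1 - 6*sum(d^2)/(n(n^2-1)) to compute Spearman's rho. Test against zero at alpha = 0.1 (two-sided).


Step 1: Rank x and y separately (midranks; no ties here).
rank(x): 9->4, 4->2, 11->5, 14->6, 1->1, 8->3
rank(y): 7->3, 3->1, 11->5, 5->2, 14->6, 10->4
Step 2: d_i = R_x(i) - R_y(i); compute d_i^2.
  (4-3)^2=1, (2-1)^2=1, (5-5)^2=0, (6-2)^2=16, (1-6)^2=25, (3-4)^2=1
sum(d^2) = 44.
Step 3: rho = 1 - 6*44 / (6*(6^2 - 1)) = 1 - 264/210 = -0.257143.
Step 4: Under H0, t = rho * sqrt((n-2)/(1-rho^2)) = -0.5322 ~ t(4).
Step 5: Two-sided p-value from the t-distribution with 4 df = 0.622787.
Step 6: alpha = 0.1. fail to reject H0.

rho = -0.2571, p = 0.622787, fail to reject H0 at alpha = 0.1.


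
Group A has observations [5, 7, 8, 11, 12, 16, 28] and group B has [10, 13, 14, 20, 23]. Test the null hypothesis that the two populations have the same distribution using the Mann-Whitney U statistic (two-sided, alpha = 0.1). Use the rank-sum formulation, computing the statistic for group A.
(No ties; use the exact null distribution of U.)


Step 1: Combine and sort all 12 observations; assign midranks.
sorted (value, group): (5,X), (7,X), (8,X), (10,Y), (11,X), (12,X), (13,Y), (14,Y), (16,X), (20,Y), (23,Y), (28,X)
ranks: 5->1, 7->2, 8->3, 10->4, 11->5, 12->6, 13->7, 14->8, 16->9, 20->10, 23->11, 28->12
Step 2: Rank sum for X: R1 = 1 + 2 + 3 + 5 + 6 + 9 + 12 = 38.
Step 3: U_X = R1 - n1(n1+1)/2 = 38 - 7*8/2 = 38 - 28 = 10.
       U_Y = n1*n2 - U_X = 35 - 10 = 25.
Step 4: No ties, so the exact null distribution of U (based on enumerating the C(12,7) = 792 equally likely rank assignments) gives the two-sided p-value.
Step 5: p-value = 0.267677; compare to alpha = 0.1. fail to reject H0.

U_X = 10, p = 0.267677, fail to reject H0 at alpha = 0.1.


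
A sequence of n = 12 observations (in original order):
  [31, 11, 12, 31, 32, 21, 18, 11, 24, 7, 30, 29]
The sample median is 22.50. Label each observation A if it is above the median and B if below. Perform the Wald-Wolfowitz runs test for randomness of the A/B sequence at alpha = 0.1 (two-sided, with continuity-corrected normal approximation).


Step 1: Compute median = 22.50; label A = above, B = below.
Labels in order: ABBAABBBABAA  (n_A = 6, n_B = 6)
Step 2: Count runs R = 7.
Step 3: Under H0 (random ordering), E[R] = 2*n_A*n_B/(n_A+n_B) + 1 = 2*6*6/12 + 1 = 7.0000.
        Var[R] = 2*n_A*n_B*(2*n_A*n_B - n_A - n_B) / ((n_A+n_B)^2 * (n_A+n_B-1)) = 4320/1584 = 2.7273.
        SD[R] = 1.6514.
Step 4: R = E[R], so z = 0 with no continuity correction.
Step 5: Two-sided p-value via normal approximation = 2*(1 - Phi(|z|)) = 1.000000.
Step 6: alpha = 0.1. fail to reject H0.

R = 7, z = 0.0000, p = 1.000000, fail to reject H0.


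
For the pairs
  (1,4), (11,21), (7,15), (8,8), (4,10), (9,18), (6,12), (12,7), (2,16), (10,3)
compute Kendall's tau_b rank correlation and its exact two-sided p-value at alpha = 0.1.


Step 1: Enumerate the 45 unordered pairs (i,j) with i<j and classify each by sign(x_j-x_i) * sign(y_j-y_i).
  (1,2):dx=+10,dy=+17->C; (1,3):dx=+6,dy=+11->C; (1,4):dx=+7,dy=+4->C; (1,5):dx=+3,dy=+6->C
  (1,6):dx=+8,dy=+14->C; (1,7):dx=+5,dy=+8->C; (1,8):dx=+11,dy=+3->C; (1,9):dx=+1,dy=+12->C
  (1,10):dx=+9,dy=-1->D; (2,3):dx=-4,dy=-6->C; (2,4):dx=-3,dy=-13->C; (2,5):dx=-7,dy=-11->C
  (2,6):dx=-2,dy=-3->C; (2,7):dx=-5,dy=-9->C; (2,8):dx=+1,dy=-14->D; (2,9):dx=-9,dy=-5->C
  (2,10):dx=-1,dy=-18->C; (3,4):dx=+1,dy=-7->D; (3,5):dx=-3,dy=-5->C; (3,6):dx=+2,dy=+3->C
  (3,7):dx=-1,dy=-3->C; (3,8):dx=+5,dy=-8->D; (3,9):dx=-5,dy=+1->D; (3,10):dx=+3,dy=-12->D
  (4,5):dx=-4,dy=+2->D; (4,6):dx=+1,dy=+10->C; (4,7):dx=-2,dy=+4->D; (4,8):dx=+4,dy=-1->D
  (4,9):dx=-6,dy=+8->D; (4,10):dx=+2,dy=-5->D; (5,6):dx=+5,dy=+8->C; (5,7):dx=+2,dy=+2->C
  (5,8):dx=+8,dy=-3->D; (5,9):dx=-2,dy=+6->D; (5,10):dx=+6,dy=-7->D; (6,7):dx=-3,dy=-6->C
  (6,8):dx=+3,dy=-11->D; (6,9):dx=-7,dy=-2->C; (6,10):dx=+1,dy=-15->D; (7,8):dx=+6,dy=-5->D
  (7,9):dx=-4,dy=+4->D; (7,10):dx=+4,dy=-9->D; (8,9):dx=-10,dy=+9->D; (8,10):dx=-2,dy=-4->C
  (9,10):dx=+8,dy=-13->D
Step 2: C = 24, D = 21, total pairs = 45.
Step 3: tau = (C - D)/(n(n-1)/2) = (24 - 21)/45 = 0.066667.
Step 4: Exact two-sided p-value (enumerate n! = 3628800 permutations of y under H0): p = 0.861801.
Step 5: alpha = 0.1. fail to reject H0.

tau_b = 0.0667 (C=24, D=21), p = 0.861801, fail to reject H0.


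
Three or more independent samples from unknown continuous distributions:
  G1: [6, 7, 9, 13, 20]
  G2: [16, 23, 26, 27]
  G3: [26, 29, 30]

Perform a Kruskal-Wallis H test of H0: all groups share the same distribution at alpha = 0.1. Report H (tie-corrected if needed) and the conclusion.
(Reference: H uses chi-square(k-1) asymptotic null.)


Step 1: Combine all N = 12 observations and assign midranks.
sorted (value, group, rank): (6,G1,1), (7,G1,2), (9,G1,3), (13,G1,4), (16,G2,5), (20,G1,6), (23,G2,7), (26,G2,8.5), (26,G3,8.5), (27,G2,10), (29,G3,11), (30,G3,12)
Step 2: Sum ranks within each group.
R_1 = 16 (n_1 = 5)
R_2 = 30.5 (n_2 = 4)
R_3 = 31.5 (n_3 = 3)
Step 3: H = 12/(N(N+1)) * sum(R_i^2/n_i) - 3(N+1)
     = 12/(12*13) * (16^2/5 + 30.5^2/4 + 31.5^2/3) - 3*13
     = 0.076923 * 614.513 - 39
     = 8.270192.
Step 4: Ties present; correction factor C = 1 - 6/(12^3 - 12) = 0.996503. Corrected H = 8.270192 / 0.996503 = 8.299211.
Step 5: Under H0, H ~ chi^2(2); p-value = 0.015771.
Step 6: alpha = 0.1. reject H0.

H = 8.2992, df = 2, p = 0.015771, reject H0.


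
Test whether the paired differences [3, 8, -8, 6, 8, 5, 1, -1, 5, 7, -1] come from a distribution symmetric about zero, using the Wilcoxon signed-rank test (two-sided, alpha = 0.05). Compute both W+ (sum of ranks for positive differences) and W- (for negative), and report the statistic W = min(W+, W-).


Step 1: Drop any zero differences (none here) and take |d_i|.
|d| = [3, 8, 8, 6, 8, 5, 1, 1, 5, 7, 1]
Step 2: Midrank |d_i| (ties get averaged ranks).
ranks: |3|->4, |8|->10, |8|->10, |6|->7, |8|->10, |5|->5.5, |1|->2, |1|->2, |5|->5.5, |7|->8, |1|->2
Step 3: Attach original signs; sum ranks with positive sign and with negative sign.
W+ = 4 + 10 + 7 + 10 + 5.5 + 2 + 5.5 + 8 = 52
W- = 10 + 2 + 2 = 14
(Check: W+ + W- = 66 should equal n(n+1)/2 = 66.)
Step 4: Test statistic W = min(W+, W-) = 14.
Step 5: Ties in |d|, so use the tie-corrected normal approximation.
        E[W] = n(n+1)/4 = 11*12/4 = 33.
        Tie groups: |d|=1 (t=3), |d|=5 (t=2), |d|=8 (t=3); sum(t^3 - t) = 54.
        Var[W] = n(n+1)(2n+1)/24 - sum(t^3-t)/48 = 3036/24 - 54/48 = 125.375.
        z = (W - E[W]) / sqrt(Var[W]) = (14 - 33) / 11.1971 = -1.6969.
        Two-sided p = 2*Phi(z) = 0.089722.
Step 6: alpha = 0.05. fail to reject H0.

W+ = 52, W- = 14, W = min = 14, p = 0.089722, fail to reject H0.


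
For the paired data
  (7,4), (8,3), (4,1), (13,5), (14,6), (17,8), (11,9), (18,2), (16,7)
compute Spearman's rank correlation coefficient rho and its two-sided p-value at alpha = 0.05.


Step 1: Rank x and y separately (midranks; no ties here).
rank(x): 7->2, 8->3, 4->1, 13->5, 14->6, 17->8, 11->4, 18->9, 16->7
rank(y): 4->4, 3->3, 1->1, 5->5, 6->6, 8->8, 9->9, 2->2, 7->7
Step 2: d_i = R_x(i) - R_y(i); compute d_i^2.
  (2-4)^2=4, (3-3)^2=0, (1-1)^2=0, (5-5)^2=0, (6-6)^2=0, (8-8)^2=0, (4-9)^2=25, (9-2)^2=49, (7-7)^2=0
sum(d^2) = 78.
Step 3: rho = 1 - 6*78 / (9*(9^2 - 1)) = 1 - 468/720 = 0.350000.
Step 4: Under H0, t = rho * sqrt((n-2)/(1-rho^2)) = 0.9885 ~ t(7).
Step 5: Two-sided p-value from the t-distribution with 7 df = 0.355820.
Step 6: alpha = 0.05. fail to reject H0.

rho = 0.3500, p = 0.355820, fail to reject H0 at alpha = 0.05.


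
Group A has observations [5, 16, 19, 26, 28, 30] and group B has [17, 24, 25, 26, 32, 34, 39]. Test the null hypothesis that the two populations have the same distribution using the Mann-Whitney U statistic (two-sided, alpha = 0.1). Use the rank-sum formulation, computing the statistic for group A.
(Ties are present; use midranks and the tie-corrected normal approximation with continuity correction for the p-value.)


Step 1: Combine and sort all 13 observations; assign midranks.
sorted (value, group): (5,X), (16,X), (17,Y), (19,X), (24,Y), (25,Y), (26,X), (26,Y), (28,X), (30,X), (32,Y), (34,Y), (39,Y)
ranks: 5->1, 16->2, 17->3, 19->4, 24->5, 25->6, 26->7.5, 26->7.5, 28->9, 30->10, 32->11, 34->12, 39->13
Step 2: Rank sum for X: R1 = 1 + 2 + 4 + 7.5 + 9 + 10 = 33.5.
Step 3: U_X = R1 - n1(n1+1)/2 = 33.5 - 6*7/2 = 33.5 - 21 = 12.5.
       U_Y = n1*n2 - U_X = 42 - 12.5 = 29.5.
Step 4: Ties are present, so use the tie-corrected normal approximation (with continuity correction) for the p-value.
Step 5: p-value = 0.252445; compare to alpha = 0.1. fail to reject H0.

U_X = 12.5, p = 0.252445, fail to reject H0 at alpha = 0.1.


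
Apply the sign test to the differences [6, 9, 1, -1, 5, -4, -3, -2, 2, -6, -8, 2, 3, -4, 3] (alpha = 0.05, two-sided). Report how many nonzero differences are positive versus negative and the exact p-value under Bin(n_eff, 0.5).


Step 1: Discard zero differences. Original n = 15; n_eff = number of nonzero differences = 15.
Nonzero differences (with sign): +6, +9, +1, -1, +5, -4, -3, -2, +2, -6, -8, +2, +3, -4, +3
Step 2: Count signs: positive = 8, negative = 7.
Step 3: Under H0: P(positive) = 0.5, so the number of positives S ~ Bin(15, 0.5).
Step 4: Two-sided exact p-value = sum of Bin(15,0.5) probabilities at or below the observed probability = 1.000000.
Step 5: alpha = 0.05. fail to reject H0.

n_eff = 15, pos = 8, neg = 7, p = 1.000000, fail to reject H0.


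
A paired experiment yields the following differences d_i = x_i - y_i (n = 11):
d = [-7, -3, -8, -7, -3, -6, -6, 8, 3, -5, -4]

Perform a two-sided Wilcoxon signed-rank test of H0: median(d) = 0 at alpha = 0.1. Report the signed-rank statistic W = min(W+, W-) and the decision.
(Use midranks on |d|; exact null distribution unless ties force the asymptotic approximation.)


Step 1: Drop any zero differences (none here) and take |d_i|.
|d| = [7, 3, 8, 7, 3, 6, 6, 8, 3, 5, 4]
Step 2: Midrank |d_i| (ties get averaged ranks).
ranks: |7|->8.5, |3|->2, |8|->10.5, |7|->8.5, |3|->2, |6|->6.5, |6|->6.5, |8|->10.5, |3|->2, |5|->5, |4|->4
Step 3: Attach original signs; sum ranks with positive sign and with negative sign.
W+ = 10.5 + 2 = 12.5
W- = 8.5 + 2 + 10.5 + 8.5 + 2 + 6.5 + 6.5 + 5 + 4 = 53.5
(Check: W+ + W- = 66 should equal n(n+1)/2 = 66.)
Step 4: Test statistic W = min(W+, W-) = 12.5.
Step 5: Ties in |d|, so use the tie-corrected normal approximation.
        E[W] = n(n+1)/4 = 11*12/4 = 33.
        Tie groups: |d|=3 (t=3), |d|=6 (t=2), |d|=7 (t=2), |d|=8 (t=2); sum(t^3 - t) = 42.
        Var[W] = n(n+1)(2n+1)/24 - sum(t^3-t)/48 = 3036/24 - 42/48 = 125.625.
        z = (W - E[W]) / sqrt(Var[W]) = (12.5 - 33) / 11.2083 = -1.8290.
        Two-sided p = 2*Phi(z) = 0.067398.
Step 6: alpha = 0.1. reject H0.

W+ = 12.5, W- = 53.5, W = min = 12.5, p = 0.067398, reject H0.


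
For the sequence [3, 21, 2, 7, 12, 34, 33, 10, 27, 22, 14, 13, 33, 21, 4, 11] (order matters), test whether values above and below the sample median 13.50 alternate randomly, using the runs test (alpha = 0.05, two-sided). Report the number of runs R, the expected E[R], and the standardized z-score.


Step 1: Compute median = 13.50; label A = above, B = below.
Labels in order: BABBBAABAAABAABB  (n_A = 8, n_B = 8)
Step 2: Count runs R = 9.
Step 3: Under H0 (random ordering), E[R] = 2*n_A*n_B/(n_A+n_B) + 1 = 2*8*8/16 + 1 = 9.0000.
        Var[R] = 2*n_A*n_B*(2*n_A*n_B - n_A - n_B) / ((n_A+n_B)^2 * (n_A+n_B-1)) = 14336/3840 = 3.7333.
        SD[R] = 1.9322.
Step 4: R = E[R], so z = 0 with no continuity correction.
Step 5: Two-sided p-value via normal approximation = 2*(1 - Phi(|z|)) = 1.000000.
Step 6: alpha = 0.05. fail to reject H0.

R = 9, z = 0.0000, p = 1.000000, fail to reject H0.


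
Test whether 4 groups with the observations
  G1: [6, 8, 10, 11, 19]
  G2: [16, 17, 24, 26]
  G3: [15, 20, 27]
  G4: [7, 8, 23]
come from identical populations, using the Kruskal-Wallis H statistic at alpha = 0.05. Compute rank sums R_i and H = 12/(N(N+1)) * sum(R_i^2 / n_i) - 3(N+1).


Step 1: Combine all N = 15 observations and assign midranks.
sorted (value, group, rank): (6,G1,1), (7,G4,2), (8,G1,3.5), (8,G4,3.5), (10,G1,5), (11,G1,6), (15,G3,7), (16,G2,8), (17,G2,9), (19,G1,10), (20,G3,11), (23,G4,12), (24,G2,13), (26,G2,14), (27,G3,15)
Step 2: Sum ranks within each group.
R_1 = 25.5 (n_1 = 5)
R_2 = 44 (n_2 = 4)
R_3 = 33 (n_3 = 3)
R_4 = 17.5 (n_4 = 3)
Step 3: H = 12/(N(N+1)) * sum(R_i^2/n_i) - 3(N+1)
     = 12/(15*16) * (25.5^2/5 + 44^2/4 + 33^2/3 + 17.5^2/3) - 3*16
     = 0.050000 * 1079.13 - 48
     = 5.956667.
Step 4: Ties present; correction factor C = 1 - 6/(15^3 - 15) = 0.998214. Corrected H = 5.956667 / 0.998214 = 5.967323.
Step 5: Under H0, H ~ chi^2(3); p-value = 0.113211.
Step 6: alpha = 0.05. fail to reject H0.

H = 5.9673, df = 3, p = 0.113211, fail to reject H0.


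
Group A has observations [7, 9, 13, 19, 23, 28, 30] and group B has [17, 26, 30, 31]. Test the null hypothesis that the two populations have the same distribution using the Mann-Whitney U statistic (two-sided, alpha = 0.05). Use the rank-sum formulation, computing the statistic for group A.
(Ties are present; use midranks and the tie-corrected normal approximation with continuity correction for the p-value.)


Step 1: Combine and sort all 11 observations; assign midranks.
sorted (value, group): (7,X), (9,X), (13,X), (17,Y), (19,X), (23,X), (26,Y), (28,X), (30,X), (30,Y), (31,Y)
ranks: 7->1, 9->2, 13->3, 17->4, 19->5, 23->6, 26->7, 28->8, 30->9.5, 30->9.5, 31->11
Step 2: Rank sum for X: R1 = 1 + 2 + 3 + 5 + 6 + 8 + 9.5 = 34.5.
Step 3: U_X = R1 - n1(n1+1)/2 = 34.5 - 7*8/2 = 34.5 - 28 = 6.5.
       U_Y = n1*n2 - U_X = 28 - 6.5 = 21.5.
Step 4: Ties are present, so use the tie-corrected normal approximation (with continuity correction) for the p-value.
Step 5: p-value = 0.184875; compare to alpha = 0.05. fail to reject H0.

U_X = 6.5, p = 0.184875, fail to reject H0 at alpha = 0.05.


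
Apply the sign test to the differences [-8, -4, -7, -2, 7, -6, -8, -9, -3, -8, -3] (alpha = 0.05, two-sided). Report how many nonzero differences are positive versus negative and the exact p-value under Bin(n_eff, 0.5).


Step 1: Discard zero differences. Original n = 11; n_eff = number of nonzero differences = 11.
Nonzero differences (with sign): -8, -4, -7, -2, +7, -6, -8, -9, -3, -8, -3
Step 2: Count signs: positive = 1, negative = 10.
Step 3: Under H0: P(positive) = 0.5, so the number of positives S ~ Bin(11, 0.5).
Step 4: Two-sided exact p-value = sum of Bin(11,0.5) probabilities at or below the observed probability = 0.011719.
Step 5: alpha = 0.05. reject H0.

n_eff = 11, pos = 1, neg = 10, p = 0.011719, reject H0.


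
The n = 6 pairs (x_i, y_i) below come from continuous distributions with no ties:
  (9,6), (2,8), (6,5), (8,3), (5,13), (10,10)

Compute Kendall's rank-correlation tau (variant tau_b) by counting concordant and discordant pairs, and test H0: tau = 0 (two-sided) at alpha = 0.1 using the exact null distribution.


Step 1: Enumerate the 15 unordered pairs (i,j) with i<j and classify each by sign(x_j-x_i) * sign(y_j-y_i).
  (1,2):dx=-7,dy=+2->D; (1,3):dx=-3,dy=-1->C; (1,4):dx=-1,dy=-3->C; (1,5):dx=-4,dy=+7->D
  (1,6):dx=+1,dy=+4->C; (2,3):dx=+4,dy=-3->D; (2,4):dx=+6,dy=-5->D; (2,5):dx=+3,dy=+5->C
  (2,6):dx=+8,dy=+2->C; (3,4):dx=+2,dy=-2->D; (3,5):dx=-1,dy=+8->D; (3,6):dx=+4,dy=+5->C
  (4,5):dx=-3,dy=+10->D; (4,6):dx=+2,dy=+7->C; (5,6):dx=+5,dy=-3->D
Step 2: C = 7, D = 8, total pairs = 15.
Step 3: tau = (C - D)/(n(n-1)/2) = (7 - 8)/15 = -0.066667.
Step 4: Exact two-sided p-value (enumerate n! = 720 permutations of y under H0): p = 1.000000.
Step 5: alpha = 0.1. fail to reject H0.

tau_b = -0.0667 (C=7, D=8), p = 1.000000, fail to reject H0.


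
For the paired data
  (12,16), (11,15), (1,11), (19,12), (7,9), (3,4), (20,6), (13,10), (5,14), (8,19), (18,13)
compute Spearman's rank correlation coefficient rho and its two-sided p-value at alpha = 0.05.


Step 1: Rank x and y separately (midranks; no ties here).
rank(x): 12->7, 11->6, 1->1, 19->10, 7->4, 3->2, 20->11, 13->8, 5->3, 8->5, 18->9
rank(y): 16->10, 15->9, 11->5, 12->6, 9->3, 4->1, 6->2, 10->4, 14->8, 19->11, 13->7
Step 2: d_i = R_x(i) - R_y(i); compute d_i^2.
  (7-10)^2=9, (6-9)^2=9, (1-5)^2=16, (10-6)^2=16, (4-3)^2=1, (2-1)^2=1, (11-2)^2=81, (8-4)^2=16, (3-8)^2=25, (5-11)^2=36, (9-7)^2=4
sum(d^2) = 214.
Step 3: rho = 1 - 6*214 / (11*(11^2 - 1)) = 1 - 1284/1320 = 0.027273.
Step 4: Under H0, t = rho * sqrt((n-2)/(1-rho^2)) = 0.0818 ~ t(9).
Step 5: Two-sided p-value from the t-distribution with 9 df = 0.936558.
Step 6: alpha = 0.05. fail to reject H0.

rho = 0.0273, p = 0.936558, fail to reject H0 at alpha = 0.05.


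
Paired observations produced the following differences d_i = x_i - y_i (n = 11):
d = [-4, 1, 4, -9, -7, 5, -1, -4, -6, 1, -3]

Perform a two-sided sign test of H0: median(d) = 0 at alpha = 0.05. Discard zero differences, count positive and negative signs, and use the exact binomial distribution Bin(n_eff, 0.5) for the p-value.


Step 1: Discard zero differences. Original n = 11; n_eff = number of nonzero differences = 11.
Nonzero differences (with sign): -4, +1, +4, -9, -7, +5, -1, -4, -6, +1, -3
Step 2: Count signs: positive = 4, negative = 7.
Step 3: Under H0: P(positive) = 0.5, so the number of positives S ~ Bin(11, 0.5).
Step 4: Two-sided exact p-value = sum of Bin(11,0.5) probabilities at or below the observed probability = 0.548828.
Step 5: alpha = 0.05. fail to reject H0.

n_eff = 11, pos = 4, neg = 7, p = 0.548828, fail to reject H0.


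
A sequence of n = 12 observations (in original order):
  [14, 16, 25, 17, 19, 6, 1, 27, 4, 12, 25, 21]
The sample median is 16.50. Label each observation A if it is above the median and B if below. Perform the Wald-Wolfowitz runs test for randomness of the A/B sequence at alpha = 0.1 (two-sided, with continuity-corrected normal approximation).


Step 1: Compute median = 16.50; label A = above, B = below.
Labels in order: BBAAABBABBAA  (n_A = 6, n_B = 6)
Step 2: Count runs R = 6.
Step 3: Under H0 (random ordering), E[R] = 2*n_A*n_B/(n_A+n_B) + 1 = 2*6*6/12 + 1 = 7.0000.
        Var[R] = 2*n_A*n_B*(2*n_A*n_B - n_A - n_B) / ((n_A+n_B)^2 * (n_A+n_B-1)) = 4320/1584 = 2.7273.
        SD[R] = 1.6514.
Step 4: Continuity-corrected z = (R + 0.5 - E[R]) / SD[R] = (6 + 0.5 - 7.0000) / 1.6514 = -0.3028.
Step 5: Two-sided p-value via normal approximation = 2*(1 - Phi(|z|)) = 0.762069.
Step 6: alpha = 0.1. fail to reject H0.

R = 6, z = -0.3028, p = 0.762069, fail to reject H0.


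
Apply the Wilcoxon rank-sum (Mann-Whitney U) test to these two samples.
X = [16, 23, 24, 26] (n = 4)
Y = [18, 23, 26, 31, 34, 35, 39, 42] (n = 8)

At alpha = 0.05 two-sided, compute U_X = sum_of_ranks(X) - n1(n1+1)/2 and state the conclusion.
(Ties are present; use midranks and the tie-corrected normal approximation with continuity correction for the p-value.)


Step 1: Combine and sort all 12 observations; assign midranks.
sorted (value, group): (16,X), (18,Y), (23,X), (23,Y), (24,X), (26,X), (26,Y), (31,Y), (34,Y), (35,Y), (39,Y), (42,Y)
ranks: 16->1, 18->2, 23->3.5, 23->3.5, 24->5, 26->6.5, 26->6.5, 31->8, 34->9, 35->10, 39->11, 42->12
Step 2: Rank sum for X: R1 = 1 + 3.5 + 5 + 6.5 = 16.
Step 3: U_X = R1 - n1(n1+1)/2 = 16 - 4*5/2 = 16 - 10 = 6.
       U_Y = n1*n2 - U_X = 32 - 6 = 26.
Step 4: Ties are present, so use the tie-corrected normal approximation (with continuity correction) for the p-value.
Step 5: p-value = 0.105412; compare to alpha = 0.05. fail to reject H0.

U_X = 6, p = 0.105412, fail to reject H0 at alpha = 0.05.


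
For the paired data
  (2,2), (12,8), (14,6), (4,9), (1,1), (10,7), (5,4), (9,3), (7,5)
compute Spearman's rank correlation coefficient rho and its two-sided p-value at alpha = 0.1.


Step 1: Rank x and y separately (midranks; no ties here).
rank(x): 2->2, 12->8, 14->9, 4->3, 1->1, 10->7, 5->4, 9->6, 7->5
rank(y): 2->2, 8->8, 6->6, 9->9, 1->1, 7->7, 4->4, 3->3, 5->5
Step 2: d_i = R_x(i) - R_y(i); compute d_i^2.
  (2-2)^2=0, (8-8)^2=0, (9-6)^2=9, (3-9)^2=36, (1-1)^2=0, (7-7)^2=0, (4-4)^2=0, (6-3)^2=9, (5-5)^2=0
sum(d^2) = 54.
Step 3: rho = 1 - 6*54 / (9*(9^2 - 1)) = 1 - 324/720 = 0.550000.
Step 4: Under H0, t = rho * sqrt((n-2)/(1-rho^2)) = 1.7424 ~ t(7).
Step 5: Two-sided p-value from the t-distribution with 7 df = 0.124977.
Step 6: alpha = 0.1. fail to reject H0.

rho = 0.5500, p = 0.124977, fail to reject H0 at alpha = 0.1.


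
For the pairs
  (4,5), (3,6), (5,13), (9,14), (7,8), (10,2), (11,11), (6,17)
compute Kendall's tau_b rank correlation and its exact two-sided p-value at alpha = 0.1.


Step 1: Enumerate the 28 unordered pairs (i,j) with i<j and classify each by sign(x_j-x_i) * sign(y_j-y_i).
  (1,2):dx=-1,dy=+1->D; (1,3):dx=+1,dy=+8->C; (1,4):dx=+5,dy=+9->C; (1,5):dx=+3,dy=+3->C
  (1,6):dx=+6,dy=-3->D; (1,7):dx=+7,dy=+6->C; (1,8):dx=+2,dy=+12->C; (2,3):dx=+2,dy=+7->C
  (2,4):dx=+6,dy=+8->C; (2,5):dx=+4,dy=+2->C; (2,6):dx=+7,dy=-4->D; (2,7):dx=+8,dy=+5->C
  (2,8):dx=+3,dy=+11->C; (3,4):dx=+4,dy=+1->C; (3,5):dx=+2,dy=-5->D; (3,6):dx=+5,dy=-11->D
  (3,7):dx=+6,dy=-2->D; (3,8):dx=+1,dy=+4->C; (4,5):dx=-2,dy=-6->C; (4,6):dx=+1,dy=-12->D
  (4,7):dx=+2,dy=-3->D; (4,8):dx=-3,dy=+3->D; (5,6):dx=+3,dy=-6->D; (5,7):dx=+4,dy=+3->C
  (5,8):dx=-1,dy=+9->D; (6,7):dx=+1,dy=+9->C; (6,8):dx=-4,dy=+15->D; (7,8):dx=-5,dy=+6->D
Step 2: C = 15, D = 13, total pairs = 28.
Step 3: tau = (C - D)/(n(n-1)/2) = (15 - 13)/28 = 0.071429.
Step 4: Exact two-sided p-value (enumerate n! = 40320 permutations of y under H0): p = 0.904861.
Step 5: alpha = 0.1. fail to reject H0.

tau_b = 0.0714 (C=15, D=13), p = 0.904861, fail to reject H0.


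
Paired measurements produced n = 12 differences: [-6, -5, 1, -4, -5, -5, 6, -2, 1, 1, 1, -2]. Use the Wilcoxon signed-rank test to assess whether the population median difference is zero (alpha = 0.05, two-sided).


Step 1: Drop any zero differences (none here) and take |d_i|.
|d| = [6, 5, 1, 4, 5, 5, 6, 2, 1, 1, 1, 2]
Step 2: Midrank |d_i| (ties get averaged ranks).
ranks: |6|->11.5, |5|->9, |1|->2.5, |4|->7, |5|->9, |5|->9, |6|->11.5, |2|->5.5, |1|->2.5, |1|->2.5, |1|->2.5, |2|->5.5
Step 3: Attach original signs; sum ranks with positive sign and with negative sign.
W+ = 2.5 + 11.5 + 2.5 + 2.5 + 2.5 = 21.5
W- = 11.5 + 9 + 7 + 9 + 9 + 5.5 + 5.5 = 56.5
(Check: W+ + W- = 78 should equal n(n+1)/2 = 78.)
Step 4: Test statistic W = min(W+, W-) = 21.5.
Step 5: Ties in |d|, so use the tie-corrected normal approximation.
        E[W] = n(n+1)/4 = 12*13/4 = 39.
        Tie groups: |d|=1 (t=4), |d|=2 (t=2), |d|=5 (t=3), |d|=6 (t=2); sum(t^3 - t) = 96.
        Var[W] = n(n+1)(2n+1)/24 - sum(t^3-t)/48 = 3900/24 - 96/48 = 160.5.
        z = (W - E[W]) / sqrt(Var[W]) = (21.5 - 39) / 12.6689 = -1.3813.
        Two-sided p = 2*Phi(z) = 0.167175.
Step 6: alpha = 0.05. fail to reject H0.

W+ = 21.5, W- = 56.5, W = min = 21.5, p = 0.167175, fail to reject H0.


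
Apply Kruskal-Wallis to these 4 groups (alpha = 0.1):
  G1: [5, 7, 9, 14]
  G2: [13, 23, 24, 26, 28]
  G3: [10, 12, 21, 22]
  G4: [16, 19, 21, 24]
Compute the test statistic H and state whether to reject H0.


Step 1: Combine all N = 17 observations and assign midranks.
sorted (value, group, rank): (5,G1,1), (7,G1,2), (9,G1,3), (10,G3,4), (12,G3,5), (13,G2,6), (14,G1,7), (16,G4,8), (19,G4,9), (21,G3,10.5), (21,G4,10.5), (22,G3,12), (23,G2,13), (24,G2,14.5), (24,G4,14.5), (26,G2,16), (28,G2,17)
Step 2: Sum ranks within each group.
R_1 = 13 (n_1 = 4)
R_2 = 66.5 (n_2 = 5)
R_3 = 31.5 (n_3 = 4)
R_4 = 42 (n_4 = 4)
Step 3: H = 12/(N(N+1)) * sum(R_i^2/n_i) - 3(N+1)
     = 12/(17*18) * (13^2/4 + 66.5^2/5 + 31.5^2/4 + 42^2/4) - 3*18
     = 0.039216 * 1615.76 - 54
     = 9.363235.
Step 4: Ties present; correction factor C = 1 - 12/(17^3 - 17) = 0.997549. Corrected H = 9.363235 / 0.997549 = 9.386241.
Step 5: Under H0, H ~ chi^2(3); p-value = 0.024573.
Step 6: alpha = 0.1. reject H0.

H = 9.3862, df = 3, p = 0.024573, reject H0.


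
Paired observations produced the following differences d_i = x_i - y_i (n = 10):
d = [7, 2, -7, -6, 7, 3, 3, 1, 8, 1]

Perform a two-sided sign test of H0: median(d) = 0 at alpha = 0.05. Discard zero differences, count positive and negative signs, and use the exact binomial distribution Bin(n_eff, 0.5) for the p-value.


Step 1: Discard zero differences. Original n = 10; n_eff = number of nonzero differences = 10.
Nonzero differences (with sign): +7, +2, -7, -6, +7, +3, +3, +1, +8, +1
Step 2: Count signs: positive = 8, negative = 2.
Step 3: Under H0: P(positive) = 0.5, so the number of positives S ~ Bin(10, 0.5).
Step 4: Two-sided exact p-value = sum of Bin(10,0.5) probabilities at or below the observed probability = 0.109375.
Step 5: alpha = 0.05. fail to reject H0.

n_eff = 10, pos = 8, neg = 2, p = 0.109375, fail to reject H0.


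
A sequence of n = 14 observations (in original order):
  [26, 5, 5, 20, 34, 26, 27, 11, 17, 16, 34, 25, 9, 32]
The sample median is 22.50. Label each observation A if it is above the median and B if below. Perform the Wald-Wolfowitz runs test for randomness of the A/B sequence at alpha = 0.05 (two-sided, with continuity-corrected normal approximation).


Step 1: Compute median = 22.50; label A = above, B = below.
Labels in order: ABBBAAABBBAABA  (n_A = 7, n_B = 7)
Step 2: Count runs R = 7.
Step 3: Under H0 (random ordering), E[R] = 2*n_A*n_B/(n_A+n_B) + 1 = 2*7*7/14 + 1 = 8.0000.
        Var[R] = 2*n_A*n_B*(2*n_A*n_B - n_A - n_B) / ((n_A+n_B)^2 * (n_A+n_B-1)) = 8232/2548 = 3.2308.
        SD[R] = 1.7974.
Step 4: Continuity-corrected z = (R + 0.5 - E[R]) / SD[R] = (7 + 0.5 - 8.0000) / 1.7974 = -0.2782.
Step 5: Two-sided p-value via normal approximation = 2*(1 - Phi(|z|)) = 0.780879.
Step 6: alpha = 0.05. fail to reject H0.

R = 7, z = -0.2782, p = 0.780879, fail to reject H0.


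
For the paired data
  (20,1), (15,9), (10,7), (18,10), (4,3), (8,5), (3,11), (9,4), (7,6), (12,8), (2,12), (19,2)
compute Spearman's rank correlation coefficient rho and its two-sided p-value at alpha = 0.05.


Step 1: Rank x and y separately (midranks; no ties here).
rank(x): 20->12, 15->9, 10->7, 18->10, 4->3, 8->5, 3->2, 9->6, 7->4, 12->8, 2->1, 19->11
rank(y): 1->1, 9->9, 7->7, 10->10, 3->3, 5->5, 11->11, 4->4, 6->6, 8->8, 12->12, 2->2
Step 2: d_i = R_x(i) - R_y(i); compute d_i^2.
  (12-1)^2=121, (9-9)^2=0, (7-7)^2=0, (10-10)^2=0, (3-3)^2=0, (5-5)^2=0, (2-11)^2=81, (6-4)^2=4, (4-6)^2=4, (8-8)^2=0, (1-12)^2=121, (11-2)^2=81
sum(d^2) = 412.
Step 3: rho = 1 - 6*412 / (12*(12^2 - 1)) = 1 - 2472/1716 = -0.440559.
Step 4: Under H0, t = rho * sqrt((n-2)/(1-rho^2)) = -1.5519 ~ t(10).
Step 5: Two-sided p-value from the t-distribution with 10 df = 0.151735.
Step 6: alpha = 0.05. fail to reject H0.

rho = -0.4406, p = 0.151735, fail to reject H0 at alpha = 0.05.
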